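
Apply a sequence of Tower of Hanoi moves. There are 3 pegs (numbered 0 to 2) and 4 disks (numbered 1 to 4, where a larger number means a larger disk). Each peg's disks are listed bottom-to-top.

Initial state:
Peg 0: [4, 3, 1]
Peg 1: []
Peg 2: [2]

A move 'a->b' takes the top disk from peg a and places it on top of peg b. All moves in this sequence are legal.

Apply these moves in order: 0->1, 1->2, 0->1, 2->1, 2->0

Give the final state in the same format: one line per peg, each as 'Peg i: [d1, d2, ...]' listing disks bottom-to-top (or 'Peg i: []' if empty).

Answer: Peg 0: [4, 2]
Peg 1: [3, 1]
Peg 2: []

Derivation:
After move 1 (0->1):
Peg 0: [4, 3]
Peg 1: [1]
Peg 2: [2]

After move 2 (1->2):
Peg 0: [4, 3]
Peg 1: []
Peg 2: [2, 1]

After move 3 (0->1):
Peg 0: [4]
Peg 1: [3]
Peg 2: [2, 1]

After move 4 (2->1):
Peg 0: [4]
Peg 1: [3, 1]
Peg 2: [2]

After move 5 (2->0):
Peg 0: [4, 2]
Peg 1: [3, 1]
Peg 2: []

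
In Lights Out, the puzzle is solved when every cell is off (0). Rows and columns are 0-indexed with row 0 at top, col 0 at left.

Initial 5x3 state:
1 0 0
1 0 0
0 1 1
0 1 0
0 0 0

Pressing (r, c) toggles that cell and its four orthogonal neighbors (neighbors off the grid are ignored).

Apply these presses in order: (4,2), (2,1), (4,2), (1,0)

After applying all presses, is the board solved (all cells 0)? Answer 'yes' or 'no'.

Answer: yes

Derivation:
After press 1 at (4,2):
1 0 0
1 0 0
0 1 1
0 1 1
0 1 1

After press 2 at (2,1):
1 0 0
1 1 0
1 0 0
0 0 1
0 1 1

After press 3 at (4,2):
1 0 0
1 1 0
1 0 0
0 0 0
0 0 0

After press 4 at (1,0):
0 0 0
0 0 0
0 0 0
0 0 0
0 0 0

Lights still on: 0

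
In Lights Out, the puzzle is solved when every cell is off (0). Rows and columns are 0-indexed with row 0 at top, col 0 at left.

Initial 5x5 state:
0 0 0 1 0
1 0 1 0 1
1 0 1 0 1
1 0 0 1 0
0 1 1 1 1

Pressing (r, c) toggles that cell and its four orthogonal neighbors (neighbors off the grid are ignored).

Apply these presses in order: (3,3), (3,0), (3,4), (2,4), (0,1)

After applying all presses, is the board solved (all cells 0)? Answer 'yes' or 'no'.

Answer: no

Derivation:
After press 1 at (3,3):
0 0 0 1 0
1 0 1 0 1
1 0 1 1 1
1 0 1 0 1
0 1 1 0 1

After press 2 at (3,0):
0 0 0 1 0
1 0 1 0 1
0 0 1 1 1
0 1 1 0 1
1 1 1 0 1

After press 3 at (3,4):
0 0 0 1 0
1 0 1 0 1
0 0 1 1 0
0 1 1 1 0
1 1 1 0 0

After press 4 at (2,4):
0 0 0 1 0
1 0 1 0 0
0 0 1 0 1
0 1 1 1 1
1 1 1 0 0

After press 5 at (0,1):
1 1 1 1 0
1 1 1 0 0
0 0 1 0 1
0 1 1 1 1
1 1 1 0 0

Lights still on: 16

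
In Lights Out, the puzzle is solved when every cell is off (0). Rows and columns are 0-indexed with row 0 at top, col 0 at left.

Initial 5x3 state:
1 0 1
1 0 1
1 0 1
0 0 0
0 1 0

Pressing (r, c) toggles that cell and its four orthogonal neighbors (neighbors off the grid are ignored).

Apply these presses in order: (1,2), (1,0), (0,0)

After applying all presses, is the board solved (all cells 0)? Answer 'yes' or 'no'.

Answer: no

Derivation:
After press 1 at (1,2):
1 0 0
1 1 0
1 0 0
0 0 0
0 1 0

After press 2 at (1,0):
0 0 0
0 0 0
0 0 0
0 0 0
0 1 0

After press 3 at (0,0):
1 1 0
1 0 0
0 0 0
0 0 0
0 1 0

Lights still on: 4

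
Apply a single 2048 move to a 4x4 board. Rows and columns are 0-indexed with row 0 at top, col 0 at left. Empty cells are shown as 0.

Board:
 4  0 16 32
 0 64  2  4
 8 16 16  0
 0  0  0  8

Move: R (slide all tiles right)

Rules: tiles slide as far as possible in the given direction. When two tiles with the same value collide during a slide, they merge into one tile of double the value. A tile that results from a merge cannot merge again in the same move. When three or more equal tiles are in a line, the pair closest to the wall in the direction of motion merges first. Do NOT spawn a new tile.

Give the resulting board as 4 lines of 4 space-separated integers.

Answer:  0  4 16 32
 0 64  2  4
 0  0  8 32
 0  0  0  8

Derivation:
Slide right:
row 0: [4, 0, 16, 32] -> [0, 4, 16, 32]
row 1: [0, 64, 2, 4] -> [0, 64, 2, 4]
row 2: [8, 16, 16, 0] -> [0, 0, 8, 32]
row 3: [0, 0, 0, 8] -> [0, 0, 0, 8]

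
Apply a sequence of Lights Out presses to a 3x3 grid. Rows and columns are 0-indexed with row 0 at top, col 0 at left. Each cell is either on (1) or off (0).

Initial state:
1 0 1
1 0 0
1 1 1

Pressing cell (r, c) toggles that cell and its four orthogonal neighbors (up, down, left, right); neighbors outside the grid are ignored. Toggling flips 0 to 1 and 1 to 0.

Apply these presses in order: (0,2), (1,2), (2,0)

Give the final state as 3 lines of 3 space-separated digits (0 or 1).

Answer: 1 1 1
0 1 0
0 0 0

Derivation:
After press 1 at (0,2):
1 1 0
1 0 1
1 1 1

After press 2 at (1,2):
1 1 1
1 1 0
1 1 0

After press 3 at (2,0):
1 1 1
0 1 0
0 0 0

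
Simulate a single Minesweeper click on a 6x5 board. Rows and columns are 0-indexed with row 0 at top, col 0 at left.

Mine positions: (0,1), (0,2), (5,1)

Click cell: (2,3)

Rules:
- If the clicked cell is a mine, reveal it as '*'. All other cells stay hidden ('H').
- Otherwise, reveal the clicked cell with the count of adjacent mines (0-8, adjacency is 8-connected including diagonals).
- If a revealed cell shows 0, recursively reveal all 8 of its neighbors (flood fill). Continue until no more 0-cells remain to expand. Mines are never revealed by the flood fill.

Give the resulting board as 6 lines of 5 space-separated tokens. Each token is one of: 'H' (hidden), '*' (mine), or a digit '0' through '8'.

H H H 1 0
1 2 2 1 0
0 0 0 0 0
0 0 0 0 0
1 1 1 0 0
H H 1 0 0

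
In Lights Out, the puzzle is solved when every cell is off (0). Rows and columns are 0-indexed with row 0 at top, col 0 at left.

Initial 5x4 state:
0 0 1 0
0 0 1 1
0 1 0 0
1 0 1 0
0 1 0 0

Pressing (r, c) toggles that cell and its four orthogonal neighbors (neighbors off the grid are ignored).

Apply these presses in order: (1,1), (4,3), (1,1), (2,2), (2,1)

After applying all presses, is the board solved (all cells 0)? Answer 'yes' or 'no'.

Answer: no

Derivation:
After press 1 at (1,1):
0 1 1 0
1 1 0 1
0 0 0 0
1 0 1 0
0 1 0 0

After press 2 at (4,3):
0 1 1 0
1 1 0 1
0 0 0 0
1 0 1 1
0 1 1 1

After press 3 at (1,1):
0 0 1 0
0 0 1 1
0 1 0 0
1 0 1 1
0 1 1 1

After press 4 at (2,2):
0 0 1 0
0 0 0 1
0 0 1 1
1 0 0 1
0 1 1 1

After press 5 at (2,1):
0 0 1 0
0 1 0 1
1 1 0 1
1 1 0 1
0 1 1 1

Lights still on: 12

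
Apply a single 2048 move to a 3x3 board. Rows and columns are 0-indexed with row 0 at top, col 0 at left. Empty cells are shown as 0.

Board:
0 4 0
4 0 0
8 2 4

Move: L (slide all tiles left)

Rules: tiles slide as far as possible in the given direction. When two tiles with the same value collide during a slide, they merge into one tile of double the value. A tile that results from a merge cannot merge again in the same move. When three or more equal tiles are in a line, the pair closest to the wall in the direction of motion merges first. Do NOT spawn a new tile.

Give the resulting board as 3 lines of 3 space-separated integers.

Answer: 4 0 0
4 0 0
8 2 4

Derivation:
Slide left:
row 0: [0, 4, 0] -> [4, 0, 0]
row 1: [4, 0, 0] -> [4, 0, 0]
row 2: [8, 2, 4] -> [8, 2, 4]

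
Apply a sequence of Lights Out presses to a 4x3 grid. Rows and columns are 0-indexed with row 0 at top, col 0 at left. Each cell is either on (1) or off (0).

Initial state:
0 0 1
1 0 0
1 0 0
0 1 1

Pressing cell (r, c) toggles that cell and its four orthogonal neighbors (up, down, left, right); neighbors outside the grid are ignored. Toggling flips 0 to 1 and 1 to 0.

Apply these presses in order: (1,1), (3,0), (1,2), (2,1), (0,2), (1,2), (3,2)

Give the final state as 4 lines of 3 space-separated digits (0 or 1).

Answer: 0 0 0
0 0 0
1 0 0
1 0 0

Derivation:
After press 1 at (1,1):
0 1 1
0 1 1
1 1 0
0 1 1

After press 2 at (3,0):
0 1 1
0 1 1
0 1 0
1 0 1

After press 3 at (1,2):
0 1 0
0 0 0
0 1 1
1 0 1

After press 4 at (2,1):
0 1 0
0 1 0
1 0 0
1 1 1

After press 5 at (0,2):
0 0 1
0 1 1
1 0 0
1 1 1

After press 6 at (1,2):
0 0 0
0 0 0
1 0 1
1 1 1

After press 7 at (3,2):
0 0 0
0 0 0
1 0 0
1 0 0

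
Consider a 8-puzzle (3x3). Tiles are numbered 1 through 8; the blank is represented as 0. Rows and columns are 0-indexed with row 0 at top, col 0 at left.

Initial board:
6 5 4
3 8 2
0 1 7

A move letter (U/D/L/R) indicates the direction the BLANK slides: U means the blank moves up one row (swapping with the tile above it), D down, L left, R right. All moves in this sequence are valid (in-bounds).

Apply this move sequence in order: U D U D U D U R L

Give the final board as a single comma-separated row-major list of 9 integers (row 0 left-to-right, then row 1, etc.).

After move 1 (U):
6 5 4
0 8 2
3 1 7

After move 2 (D):
6 5 4
3 8 2
0 1 7

After move 3 (U):
6 5 4
0 8 2
3 1 7

After move 4 (D):
6 5 4
3 8 2
0 1 7

After move 5 (U):
6 5 4
0 8 2
3 1 7

After move 6 (D):
6 5 4
3 8 2
0 1 7

After move 7 (U):
6 5 4
0 8 2
3 1 7

After move 8 (R):
6 5 4
8 0 2
3 1 7

After move 9 (L):
6 5 4
0 8 2
3 1 7

Answer: 6, 5, 4, 0, 8, 2, 3, 1, 7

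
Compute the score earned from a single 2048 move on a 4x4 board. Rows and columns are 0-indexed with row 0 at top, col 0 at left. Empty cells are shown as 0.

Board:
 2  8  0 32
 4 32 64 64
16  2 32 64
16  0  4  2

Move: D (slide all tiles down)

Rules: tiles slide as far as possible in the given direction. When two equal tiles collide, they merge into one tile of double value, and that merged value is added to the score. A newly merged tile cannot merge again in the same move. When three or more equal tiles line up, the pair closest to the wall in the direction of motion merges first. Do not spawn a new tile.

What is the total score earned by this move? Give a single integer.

Answer: 160

Derivation:
Slide down:
col 0: [2, 4, 16, 16] -> [0, 2, 4, 32]  score +32 (running 32)
col 1: [8, 32, 2, 0] -> [0, 8, 32, 2]  score +0 (running 32)
col 2: [0, 64, 32, 4] -> [0, 64, 32, 4]  score +0 (running 32)
col 3: [32, 64, 64, 2] -> [0, 32, 128, 2]  score +128 (running 160)
Board after move:
  0   0   0   0
  2   8  64  32
  4  32  32 128
 32   2   4   2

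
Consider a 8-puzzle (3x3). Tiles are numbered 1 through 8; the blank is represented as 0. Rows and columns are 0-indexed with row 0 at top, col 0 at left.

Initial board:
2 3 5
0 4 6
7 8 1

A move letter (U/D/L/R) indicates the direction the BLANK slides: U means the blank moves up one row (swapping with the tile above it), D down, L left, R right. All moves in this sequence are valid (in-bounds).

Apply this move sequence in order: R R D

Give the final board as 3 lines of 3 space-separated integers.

Answer: 2 3 5
4 6 1
7 8 0

Derivation:
After move 1 (R):
2 3 5
4 0 6
7 8 1

After move 2 (R):
2 3 5
4 6 0
7 8 1

After move 3 (D):
2 3 5
4 6 1
7 8 0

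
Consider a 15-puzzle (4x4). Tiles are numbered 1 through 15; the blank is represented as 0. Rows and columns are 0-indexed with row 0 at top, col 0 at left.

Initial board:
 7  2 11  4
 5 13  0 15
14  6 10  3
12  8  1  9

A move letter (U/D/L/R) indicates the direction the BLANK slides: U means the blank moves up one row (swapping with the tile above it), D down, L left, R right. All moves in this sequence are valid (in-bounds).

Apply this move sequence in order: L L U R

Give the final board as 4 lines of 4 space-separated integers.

After move 1 (L):
 7  2 11  4
 5  0 13 15
14  6 10  3
12  8  1  9

After move 2 (L):
 7  2 11  4
 0  5 13 15
14  6 10  3
12  8  1  9

After move 3 (U):
 0  2 11  4
 7  5 13 15
14  6 10  3
12  8  1  9

After move 4 (R):
 2  0 11  4
 7  5 13 15
14  6 10  3
12  8  1  9

Answer:  2  0 11  4
 7  5 13 15
14  6 10  3
12  8  1  9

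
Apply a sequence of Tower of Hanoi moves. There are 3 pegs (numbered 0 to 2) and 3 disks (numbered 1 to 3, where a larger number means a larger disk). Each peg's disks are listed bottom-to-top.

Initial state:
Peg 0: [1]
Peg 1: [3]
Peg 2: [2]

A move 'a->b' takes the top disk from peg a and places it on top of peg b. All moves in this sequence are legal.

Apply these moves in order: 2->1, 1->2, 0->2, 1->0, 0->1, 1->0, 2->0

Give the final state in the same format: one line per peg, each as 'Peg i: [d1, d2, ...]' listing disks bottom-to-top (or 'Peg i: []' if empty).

Answer: Peg 0: [3, 1]
Peg 1: []
Peg 2: [2]

Derivation:
After move 1 (2->1):
Peg 0: [1]
Peg 1: [3, 2]
Peg 2: []

After move 2 (1->2):
Peg 0: [1]
Peg 1: [3]
Peg 2: [2]

After move 3 (0->2):
Peg 0: []
Peg 1: [3]
Peg 2: [2, 1]

After move 4 (1->0):
Peg 0: [3]
Peg 1: []
Peg 2: [2, 1]

After move 5 (0->1):
Peg 0: []
Peg 1: [3]
Peg 2: [2, 1]

After move 6 (1->0):
Peg 0: [3]
Peg 1: []
Peg 2: [2, 1]

After move 7 (2->0):
Peg 0: [3, 1]
Peg 1: []
Peg 2: [2]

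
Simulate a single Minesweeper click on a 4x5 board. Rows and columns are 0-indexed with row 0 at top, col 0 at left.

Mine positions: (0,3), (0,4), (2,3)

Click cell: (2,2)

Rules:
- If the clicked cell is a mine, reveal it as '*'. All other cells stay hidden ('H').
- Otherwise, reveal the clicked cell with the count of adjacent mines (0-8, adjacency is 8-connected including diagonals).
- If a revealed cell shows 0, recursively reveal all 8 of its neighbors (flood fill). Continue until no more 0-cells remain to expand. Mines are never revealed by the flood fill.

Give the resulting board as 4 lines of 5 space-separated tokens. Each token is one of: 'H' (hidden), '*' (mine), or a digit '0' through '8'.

H H H H H
H H H H H
H H 1 H H
H H H H H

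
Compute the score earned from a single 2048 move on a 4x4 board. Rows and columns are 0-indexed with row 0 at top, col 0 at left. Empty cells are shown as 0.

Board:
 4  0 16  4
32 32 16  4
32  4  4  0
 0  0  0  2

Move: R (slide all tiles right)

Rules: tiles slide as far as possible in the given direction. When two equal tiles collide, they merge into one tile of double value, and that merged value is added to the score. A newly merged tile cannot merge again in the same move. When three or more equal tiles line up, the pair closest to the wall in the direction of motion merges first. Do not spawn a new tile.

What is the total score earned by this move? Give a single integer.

Answer: 72

Derivation:
Slide right:
row 0: [4, 0, 16, 4] -> [0, 4, 16, 4]  score +0 (running 0)
row 1: [32, 32, 16, 4] -> [0, 64, 16, 4]  score +64 (running 64)
row 2: [32, 4, 4, 0] -> [0, 0, 32, 8]  score +8 (running 72)
row 3: [0, 0, 0, 2] -> [0, 0, 0, 2]  score +0 (running 72)
Board after move:
 0  4 16  4
 0 64 16  4
 0  0 32  8
 0  0  0  2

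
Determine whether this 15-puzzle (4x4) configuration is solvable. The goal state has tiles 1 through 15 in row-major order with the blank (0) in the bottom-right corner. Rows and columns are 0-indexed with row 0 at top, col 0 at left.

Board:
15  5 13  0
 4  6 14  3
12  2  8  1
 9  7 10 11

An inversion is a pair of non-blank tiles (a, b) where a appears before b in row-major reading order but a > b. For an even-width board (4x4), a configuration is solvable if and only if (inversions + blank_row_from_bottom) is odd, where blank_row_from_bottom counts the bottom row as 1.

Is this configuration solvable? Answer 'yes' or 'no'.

Inversions: 57
Blank is in row 0 (0-indexed from top), which is row 4 counting from the bottom (bottom = 1).
57 + 4 = 61, which is odd, so the puzzle is solvable.

Answer: yes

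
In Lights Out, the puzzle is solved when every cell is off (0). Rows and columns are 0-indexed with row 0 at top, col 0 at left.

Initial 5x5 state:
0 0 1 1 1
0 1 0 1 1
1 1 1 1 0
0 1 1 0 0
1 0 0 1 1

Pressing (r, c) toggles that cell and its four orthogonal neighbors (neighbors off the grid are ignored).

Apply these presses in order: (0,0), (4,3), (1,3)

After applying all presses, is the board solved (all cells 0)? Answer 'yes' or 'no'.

After press 1 at (0,0):
1 1 1 1 1
1 1 0 1 1
1 1 1 1 0
0 1 1 0 0
1 0 0 1 1

After press 2 at (4,3):
1 1 1 1 1
1 1 0 1 1
1 1 1 1 0
0 1 1 1 0
1 0 1 0 0

After press 3 at (1,3):
1 1 1 0 1
1 1 1 0 0
1 1 1 0 0
0 1 1 1 0
1 0 1 0 0

Lights still on: 15

Answer: no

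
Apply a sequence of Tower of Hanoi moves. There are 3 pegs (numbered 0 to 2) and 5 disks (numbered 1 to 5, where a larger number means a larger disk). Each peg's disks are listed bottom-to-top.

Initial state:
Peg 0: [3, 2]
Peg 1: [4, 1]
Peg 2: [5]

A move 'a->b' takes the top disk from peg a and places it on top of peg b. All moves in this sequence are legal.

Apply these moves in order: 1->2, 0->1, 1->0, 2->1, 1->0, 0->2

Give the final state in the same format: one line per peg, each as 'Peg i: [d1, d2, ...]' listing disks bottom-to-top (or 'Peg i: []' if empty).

Answer: Peg 0: [3, 2]
Peg 1: [4]
Peg 2: [5, 1]

Derivation:
After move 1 (1->2):
Peg 0: [3, 2]
Peg 1: [4]
Peg 2: [5, 1]

After move 2 (0->1):
Peg 0: [3]
Peg 1: [4, 2]
Peg 2: [5, 1]

After move 3 (1->0):
Peg 0: [3, 2]
Peg 1: [4]
Peg 2: [5, 1]

After move 4 (2->1):
Peg 0: [3, 2]
Peg 1: [4, 1]
Peg 2: [5]

After move 5 (1->0):
Peg 0: [3, 2, 1]
Peg 1: [4]
Peg 2: [5]

After move 6 (0->2):
Peg 0: [3, 2]
Peg 1: [4]
Peg 2: [5, 1]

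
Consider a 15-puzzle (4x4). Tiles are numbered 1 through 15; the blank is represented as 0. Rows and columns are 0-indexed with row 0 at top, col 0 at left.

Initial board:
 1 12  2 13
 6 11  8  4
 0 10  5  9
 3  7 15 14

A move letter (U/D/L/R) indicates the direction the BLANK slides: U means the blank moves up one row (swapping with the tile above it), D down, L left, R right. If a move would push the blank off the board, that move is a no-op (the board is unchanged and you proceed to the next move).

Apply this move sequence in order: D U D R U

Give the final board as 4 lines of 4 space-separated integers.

Answer:  1 12  2 13
 6 11  8  4
 3  0  5  9
 7 10 15 14

Derivation:
After move 1 (D):
 1 12  2 13
 6 11  8  4
 3 10  5  9
 0  7 15 14

After move 2 (U):
 1 12  2 13
 6 11  8  4
 0 10  5  9
 3  7 15 14

After move 3 (D):
 1 12  2 13
 6 11  8  4
 3 10  5  9
 0  7 15 14

After move 4 (R):
 1 12  2 13
 6 11  8  4
 3 10  5  9
 7  0 15 14

After move 5 (U):
 1 12  2 13
 6 11  8  4
 3  0  5  9
 7 10 15 14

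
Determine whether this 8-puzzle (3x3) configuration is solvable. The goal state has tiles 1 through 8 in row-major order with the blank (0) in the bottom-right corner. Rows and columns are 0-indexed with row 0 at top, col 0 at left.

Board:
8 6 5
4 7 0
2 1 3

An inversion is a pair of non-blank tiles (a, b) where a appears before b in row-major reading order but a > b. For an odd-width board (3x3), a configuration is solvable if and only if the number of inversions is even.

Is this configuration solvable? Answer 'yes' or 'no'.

Answer: no

Derivation:
Inversions (pairs i<j in row-major order where tile[i] > tile[j] > 0): 23
23 is odd, so the puzzle is not solvable.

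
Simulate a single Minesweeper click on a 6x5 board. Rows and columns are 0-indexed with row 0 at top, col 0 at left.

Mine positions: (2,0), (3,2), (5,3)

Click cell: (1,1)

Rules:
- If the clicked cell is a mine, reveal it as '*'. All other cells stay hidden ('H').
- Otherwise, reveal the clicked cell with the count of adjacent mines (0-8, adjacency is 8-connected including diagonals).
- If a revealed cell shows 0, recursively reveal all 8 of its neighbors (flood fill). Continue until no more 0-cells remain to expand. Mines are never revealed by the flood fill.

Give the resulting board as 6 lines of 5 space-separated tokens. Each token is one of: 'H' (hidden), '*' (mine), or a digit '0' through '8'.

H H H H H
H 1 H H H
H H H H H
H H H H H
H H H H H
H H H H H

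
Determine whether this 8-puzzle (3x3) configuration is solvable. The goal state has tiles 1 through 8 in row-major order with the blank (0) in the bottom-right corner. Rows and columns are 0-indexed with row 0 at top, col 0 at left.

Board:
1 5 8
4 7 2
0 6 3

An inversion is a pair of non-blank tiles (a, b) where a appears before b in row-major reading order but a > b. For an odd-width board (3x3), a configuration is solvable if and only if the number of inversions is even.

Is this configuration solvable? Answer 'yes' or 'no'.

Answer: yes

Derivation:
Inversions (pairs i<j in row-major order where tile[i] > tile[j] > 0): 14
14 is even, so the puzzle is solvable.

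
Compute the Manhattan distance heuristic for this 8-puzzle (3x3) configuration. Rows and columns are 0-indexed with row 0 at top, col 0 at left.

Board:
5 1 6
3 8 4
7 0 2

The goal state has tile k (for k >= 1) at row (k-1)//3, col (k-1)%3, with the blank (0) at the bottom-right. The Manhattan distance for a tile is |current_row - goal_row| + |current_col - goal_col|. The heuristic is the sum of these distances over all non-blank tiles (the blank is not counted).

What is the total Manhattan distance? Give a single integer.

Answer: 13

Derivation:
Tile 5: (0,0)->(1,1) = 2
Tile 1: (0,1)->(0,0) = 1
Tile 6: (0,2)->(1,2) = 1
Tile 3: (1,0)->(0,2) = 3
Tile 8: (1,1)->(2,1) = 1
Tile 4: (1,2)->(1,0) = 2
Tile 7: (2,0)->(2,0) = 0
Tile 2: (2,2)->(0,1) = 3
Sum: 2 + 1 + 1 + 3 + 1 + 2 + 0 + 3 = 13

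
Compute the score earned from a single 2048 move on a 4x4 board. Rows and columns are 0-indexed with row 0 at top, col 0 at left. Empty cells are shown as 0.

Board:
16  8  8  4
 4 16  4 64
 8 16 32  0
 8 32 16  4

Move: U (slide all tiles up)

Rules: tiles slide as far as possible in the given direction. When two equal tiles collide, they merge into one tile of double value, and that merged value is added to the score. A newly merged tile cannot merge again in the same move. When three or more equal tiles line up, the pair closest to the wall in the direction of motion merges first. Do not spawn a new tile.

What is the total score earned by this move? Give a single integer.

Answer: 48

Derivation:
Slide up:
col 0: [16, 4, 8, 8] -> [16, 4, 16, 0]  score +16 (running 16)
col 1: [8, 16, 16, 32] -> [8, 32, 32, 0]  score +32 (running 48)
col 2: [8, 4, 32, 16] -> [8, 4, 32, 16]  score +0 (running 48)
col 3: [4, 64, 0, 4] -> [4, 64, 4, 0]  score +0 (running 48)
Board after move:
16  8  8  4
 4 32  4 64
16 32 32  4
 0  0 16  0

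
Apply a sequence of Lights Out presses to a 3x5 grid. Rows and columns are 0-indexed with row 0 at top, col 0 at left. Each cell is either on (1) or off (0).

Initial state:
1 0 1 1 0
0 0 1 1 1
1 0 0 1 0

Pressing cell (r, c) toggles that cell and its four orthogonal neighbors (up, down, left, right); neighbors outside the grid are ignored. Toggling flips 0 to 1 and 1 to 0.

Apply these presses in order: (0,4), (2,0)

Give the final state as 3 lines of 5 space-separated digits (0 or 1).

Answer: 1 0 1 0 1
1 0 1 1 0
0 1 0 1 0

Derivation:
After press 1 at (0,4):
1 0 1 0 1
0 0 1 1 0
1 0 0 1 0

After press 2 at (2,0):
1 0 1 0 1
1 0 1 1 0
0 1 0 1 0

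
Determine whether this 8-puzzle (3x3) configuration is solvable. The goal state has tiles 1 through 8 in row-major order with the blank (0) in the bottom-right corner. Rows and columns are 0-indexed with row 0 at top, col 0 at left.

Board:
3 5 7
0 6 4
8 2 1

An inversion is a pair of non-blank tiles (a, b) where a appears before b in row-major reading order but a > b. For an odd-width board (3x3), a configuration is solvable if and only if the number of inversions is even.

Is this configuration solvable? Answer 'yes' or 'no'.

Answer: no

Derivation:
Inversions (pairs i<j in row-major order where tile[i] > tile[j] > 0): 17
17 is odd, so the puzzle is not solvable.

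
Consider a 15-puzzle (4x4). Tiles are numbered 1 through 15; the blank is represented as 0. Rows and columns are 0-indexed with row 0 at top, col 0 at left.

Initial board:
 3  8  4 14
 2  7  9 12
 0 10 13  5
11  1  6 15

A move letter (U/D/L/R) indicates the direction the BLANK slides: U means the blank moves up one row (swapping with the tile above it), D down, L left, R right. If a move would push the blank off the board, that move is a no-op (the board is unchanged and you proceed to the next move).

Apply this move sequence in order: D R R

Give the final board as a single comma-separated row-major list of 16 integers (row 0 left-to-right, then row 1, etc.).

Answer: 3, 8, 4, 14, 2, 7, 9, 12, 11, 10, 13, 5, 1, 6, 0, 15

Derivation:
After move 1 (D):
 3  8  4 14
 2  7  9 12
11 10 13  5
 0  1  6 15

After move 2 (R):
 3  8  4 14
 2  7  9 12
11 10 13  5
 1  0  6 15

After move 3 (R):
 3  8  4 14
 2  7  9 12
11 10 13  5
 1  6  0 15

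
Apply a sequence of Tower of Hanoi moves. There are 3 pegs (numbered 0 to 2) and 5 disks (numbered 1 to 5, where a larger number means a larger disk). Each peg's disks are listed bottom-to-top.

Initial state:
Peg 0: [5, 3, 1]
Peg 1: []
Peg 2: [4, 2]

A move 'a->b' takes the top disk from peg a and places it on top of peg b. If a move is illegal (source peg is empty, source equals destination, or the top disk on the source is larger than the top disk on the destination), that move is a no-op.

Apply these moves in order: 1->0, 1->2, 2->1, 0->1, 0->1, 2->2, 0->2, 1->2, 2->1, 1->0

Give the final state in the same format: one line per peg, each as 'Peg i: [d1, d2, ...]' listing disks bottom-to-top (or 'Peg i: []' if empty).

After move 1 (1->0):
Peg 0: [5, 3, 1]
Peg 1: []
Peg 2: [4, 2]

After move 2 (1->2):
Peg 0: [5, 3, 1]
Peg 1: []
Peg 2: [4, 2]

After move 3 (2->1):
Peg 0: [5, 3, 1]
Peg 1: [2]
Peg 2: [4]

After move 4 (0->1):
Peg 0: [5, 3]
Peg 1: [2, 1]
Peg 2: [4]

After move 5 (0->1):
Peg 0: [5, 3]
Peg 1: [2, 1]
Peg 2: [4]

After move 6 (2->2):
Peg 0: [5, 3]
Peg 1: [2, 1]
Peg 2: [4]

After move 7 (0->2):
Peg 0: [5]
Peg 1: [2, 1]
Peg 2: [4, 3]

After move 8 (1->2):
Peg 0: [5]
Peg 1: [2]
Peg 2: [4, 3, 1]

After move 9 (2->1):
Peg 0: [5]
Peg 1: [2, 1]
Peg 2: [4, 3]

After move 10 (1->0):
Peg 0: [5, 1]
Peg 1: [2]
Peg 2: [4, 3]

Answer: Peg 0: [5, 1]
Peg 1: [2]
Peg 2: [4, 3]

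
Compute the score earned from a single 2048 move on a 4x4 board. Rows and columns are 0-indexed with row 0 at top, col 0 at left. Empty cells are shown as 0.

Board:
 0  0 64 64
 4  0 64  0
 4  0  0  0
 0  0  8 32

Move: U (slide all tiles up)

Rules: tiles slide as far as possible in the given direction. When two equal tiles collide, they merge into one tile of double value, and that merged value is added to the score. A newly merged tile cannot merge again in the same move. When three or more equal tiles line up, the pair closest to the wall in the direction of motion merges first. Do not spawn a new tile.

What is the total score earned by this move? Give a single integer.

Answer: 136

Derivation:
Slide up:
col 0: [0, 4, 4, 0] -> [8, 0, 0, 0]  score +8 (running 8)
col 1: [0, 0, 0, 0] -> [0, 0, 0, 0]  score +0 (running 8)
col 2: [64, 64, 0, 8] -> [128, 8, 0, 0]  score +128 (running 136)
col 3: [64, 0, 0, 32] -> [64, 32, 0, 0]  score +0 (running 136)
Board after move:
  8   0 128  64
  0   0   8  32
  0   0   0   0
  0   0   0   0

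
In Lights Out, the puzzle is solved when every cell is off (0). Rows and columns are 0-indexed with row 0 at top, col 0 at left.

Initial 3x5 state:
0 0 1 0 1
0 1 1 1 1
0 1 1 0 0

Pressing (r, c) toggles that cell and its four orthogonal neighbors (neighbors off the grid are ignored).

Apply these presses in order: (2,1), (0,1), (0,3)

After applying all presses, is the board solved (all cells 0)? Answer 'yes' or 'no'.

After press 1 at (2,1):
0 0 1 0 1
0 0 1 1 1
1 0 0 0 0

After press 2 at (0,1):
1 1 0 0 1
0 1 1 1 1
1 0 0 0 0

After press 3 at (0,3):
1 1 1 1 0
0 1 1 0 1
1 0 0 0 0

Lights still on: 8

Answer: no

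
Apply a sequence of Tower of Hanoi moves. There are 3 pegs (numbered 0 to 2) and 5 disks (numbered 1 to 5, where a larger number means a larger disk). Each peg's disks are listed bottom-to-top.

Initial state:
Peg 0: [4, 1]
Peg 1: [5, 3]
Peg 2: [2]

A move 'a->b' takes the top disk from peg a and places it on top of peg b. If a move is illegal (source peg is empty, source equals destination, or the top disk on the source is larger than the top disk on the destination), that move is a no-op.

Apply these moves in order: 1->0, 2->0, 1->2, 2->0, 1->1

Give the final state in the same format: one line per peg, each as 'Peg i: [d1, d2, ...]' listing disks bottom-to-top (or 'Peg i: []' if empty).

Answer: Peg 0: [4, 1]
Peg 1: [5, 3]
Peg 2: [2]

Derivation:
After move 1 (1->0):
Peg 0: [4, 1]
Peg 1: [5, 3]
Peg 2: [2]

After move 2 (2->0):
Peg 0: [4, 1]
Peg 1: [5, 3]
Peg 2: [2]

After move 3 (1->2):
Peg 0: [4, 1]
Peg 1: [5, 3]
Peg 2: [2]

After move 4 (2->0):
Peg 0: [4, 1]
Peg 1: [5, 3]
Peg 2: [2]

After move 5 (1->1):
Peg 0: [4, 1]
Peg 1: [5, 3]
Peg 2: [2]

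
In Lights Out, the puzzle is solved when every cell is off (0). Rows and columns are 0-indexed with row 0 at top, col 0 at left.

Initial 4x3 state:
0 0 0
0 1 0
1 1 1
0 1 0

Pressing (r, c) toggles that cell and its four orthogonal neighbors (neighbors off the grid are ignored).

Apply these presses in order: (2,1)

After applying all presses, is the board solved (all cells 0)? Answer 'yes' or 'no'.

Answer: yes

Derivation:
After press 1 at (2,1):
0 0 0
0 0 0
0 0 0
0 0 0

Lights still on: 0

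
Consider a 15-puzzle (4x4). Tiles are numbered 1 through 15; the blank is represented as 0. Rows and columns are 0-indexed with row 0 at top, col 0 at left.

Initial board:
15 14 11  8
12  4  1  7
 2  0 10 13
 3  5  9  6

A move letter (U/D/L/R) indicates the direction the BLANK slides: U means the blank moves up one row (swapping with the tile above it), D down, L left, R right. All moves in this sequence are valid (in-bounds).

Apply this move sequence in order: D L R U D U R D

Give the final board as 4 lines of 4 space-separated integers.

After move 1 (D):
15 14 11  8
12  4  1  7
 2  5 10 13
 3  0  9  6

After move 2 (L):
15 14 11  8
12  4  1  7
 2  5 10 13
 0  3  9  6

After move 3 (R):
15 14 11  8
12  4  1  7
 2  5 10 13
 3  0  9  6

After move 4 (U):
15 14 11  8
12  4  1  7
 2  0 10 13
 3  5  9  6

After move 5 (D):
15 14 11  8
12  4  1  7
 2  5 10 13
 3  0  9  6

After move 6 (U):
15 14 11  8
12  4  1  7
 2  0 10 13
 3  5  9  6

After move 7 (R):
15 14 11  8
12  4  1  7
 2 10  0 13
 3  5  9  6

After move 8 (D):
15 14 11  8
12  4  1  7
 2 10  9 13
 3  5  0  6

Answer: 15 14 11  8
12  4  1  7
 2 10  9 13
 3  5  0  6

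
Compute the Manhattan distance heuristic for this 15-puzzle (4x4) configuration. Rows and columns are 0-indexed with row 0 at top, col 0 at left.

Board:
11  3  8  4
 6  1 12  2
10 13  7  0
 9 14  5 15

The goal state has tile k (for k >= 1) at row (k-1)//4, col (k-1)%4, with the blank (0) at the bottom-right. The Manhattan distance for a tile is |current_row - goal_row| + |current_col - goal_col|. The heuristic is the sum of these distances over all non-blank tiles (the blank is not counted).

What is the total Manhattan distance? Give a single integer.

Answer: 25

Derivation:
Tile 11: (0,0)->(2,2) = 4
Tile 3: (0,1)->(0,2) = 1
Tile 8: (0,2)->(1,3) = 2
Tile 4: (0,3)->(0,3) = 0
Tile 6: (1,0)->(1,1) = 1
Tile 1: (1,1)->(0,0) = 2
Tile 12: (1,2)->(2,3) = 2
Tile 2: (1,3)->(0,1) = 3
Tile 10: (2,0)->(2,1) = 1
Tile 13: (2,1)->(3,0) = 2
Tile 7: (2,2)->(1,2) = 1
Tile 9: (3,0)->(2,0) = 1
Tile 14: (3,1)->(3,1) = 0
Tile 5: (3,2)->(1,0) = 4
Tile 15: (3,3)->(3,2) = 1
Sum: 4 + 1 + 2 + 0 + 1 + 2 + 2 + 3 + 1 + 2 + 1 + 1 + 0 + 4 + 1 = 25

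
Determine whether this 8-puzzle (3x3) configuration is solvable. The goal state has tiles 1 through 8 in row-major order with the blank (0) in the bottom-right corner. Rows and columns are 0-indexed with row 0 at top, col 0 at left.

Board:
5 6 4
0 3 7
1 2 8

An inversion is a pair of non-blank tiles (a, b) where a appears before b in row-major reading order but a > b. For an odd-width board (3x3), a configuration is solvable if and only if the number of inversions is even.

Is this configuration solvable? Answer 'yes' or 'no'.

Inversions (pairs i<j in row-major order where tile[i] > tile[j] > 0): 15
15 is odd, so the puzzle is not solvable.

Answer: no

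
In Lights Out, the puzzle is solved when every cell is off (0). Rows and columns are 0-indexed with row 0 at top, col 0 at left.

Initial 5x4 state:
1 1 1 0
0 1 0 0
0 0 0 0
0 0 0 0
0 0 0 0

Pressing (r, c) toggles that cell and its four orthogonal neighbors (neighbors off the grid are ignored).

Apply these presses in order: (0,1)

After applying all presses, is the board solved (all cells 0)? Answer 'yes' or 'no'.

Answer: yes

Derivation:
After press 1 at (0,1):
0 0 0 0
0 0 0 0
0 0 0 0
0 0 0 0
0 0 0 0

Lights still on: 0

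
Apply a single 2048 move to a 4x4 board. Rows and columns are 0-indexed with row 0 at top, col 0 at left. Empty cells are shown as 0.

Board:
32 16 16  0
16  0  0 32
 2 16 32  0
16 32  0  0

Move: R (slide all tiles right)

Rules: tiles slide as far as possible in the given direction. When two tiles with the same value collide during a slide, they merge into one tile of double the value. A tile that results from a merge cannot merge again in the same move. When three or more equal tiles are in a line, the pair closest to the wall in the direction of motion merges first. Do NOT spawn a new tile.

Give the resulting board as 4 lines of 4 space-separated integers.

Slide right:
row 0: [32, 16, 16, 0] -> [0, 0, 32, 32]
row 1: [16, 0, 0, 32] -> [0, 0, 16, 32]
row 2: [2, 16, 32, 0] -> [0, 2, 16, 32]
row 3: [16, 32, 0, 0] -> [0, 0, 16, 32]

Answer:  0  0 32 32
 0  0 16 32
 0  2 16 32
 0  0 16 32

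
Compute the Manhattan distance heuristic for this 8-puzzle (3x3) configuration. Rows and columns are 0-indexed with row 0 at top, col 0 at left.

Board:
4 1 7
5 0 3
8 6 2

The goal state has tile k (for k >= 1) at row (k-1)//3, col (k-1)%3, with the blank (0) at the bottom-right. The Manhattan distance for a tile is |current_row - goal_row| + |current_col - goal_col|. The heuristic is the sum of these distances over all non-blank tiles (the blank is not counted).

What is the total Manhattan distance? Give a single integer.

Answer: 14

Derivation:
Tile 4: (0,0)->(1,0) = 1
Tile 1: (0,1)->(0,0) = 1
Tile 7: (0,2)->(2,0) = 4
Tile 5: (1,0)->(1,1) = 1
Tile 3: (1,2)->(0,2) = 1
Tile 8: (2,0)->(2,1) = 1
Tile 6: (2,1)->(1,2) = 2
Tile 2: (2,2)->(0,1) = 3
Sum: 1 + 1 + 4 + 1 + 1 + 1 + 2 + 3 = 14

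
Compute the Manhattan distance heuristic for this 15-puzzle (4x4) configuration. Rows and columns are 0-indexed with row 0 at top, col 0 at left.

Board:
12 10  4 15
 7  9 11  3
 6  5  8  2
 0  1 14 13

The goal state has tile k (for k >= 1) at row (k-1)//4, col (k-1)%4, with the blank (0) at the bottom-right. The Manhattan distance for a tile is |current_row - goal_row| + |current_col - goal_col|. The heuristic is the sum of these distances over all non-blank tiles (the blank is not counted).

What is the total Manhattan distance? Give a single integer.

Tile 12: at (0,0), goal (2,3), distance |0-2|+|0-3| = 5
Tile 10: at (0,1), goal (2,1), distance |0-2|+|1-1| = 2
Tile 4: at (0,2), goal (0,3), distance |0-0|+|2-3| = 1
Tile 15: at (0,3), goal (3,2), distance |0-3|+|3-2| = 4
Tile 7: at (1,0), goal (1,2), distance |1-1|+|0-2| = 2
Tile 9: at (1,1), goal (2,0), distance |1-2|+|1-0| = 2
Tile 11: at (1,2), goal (2,2), distance |1-2|+|2-2| = 1
Tile 3: at (1,3), goal (0,2), distance |1-0|+|3-2| = 2
Tile 6: at (2,0), goal (1,1), distance |2-1|+|0-1| = 2
Tile 5: at (2,1), goal (1,0), distance |2-1|+|1-0| = 2
Tile 8: at (2,2), goal (1,3), distance |2-1|+|2-3| = 2
Tile 2: at (2,3), goal (0,1), distance |2-0|+|3-1| = 4
Tile 1: at (3,1), goal (0,0), distance |3-0|+|1-0| = 4
Tile 14: at (3,2), goal (3,1), distance |3-3|+|2-1| = 1
Tile 13: at (3,3), goal (3,0), distance |3-3|+|3-0| = 3
Sum: 5 + 2 + 1 + 4 + 2 + 2 + 1 + 2 + 2 + 2 + 2 + 4 + 4 + 1 + 3 = 37

Answer: 37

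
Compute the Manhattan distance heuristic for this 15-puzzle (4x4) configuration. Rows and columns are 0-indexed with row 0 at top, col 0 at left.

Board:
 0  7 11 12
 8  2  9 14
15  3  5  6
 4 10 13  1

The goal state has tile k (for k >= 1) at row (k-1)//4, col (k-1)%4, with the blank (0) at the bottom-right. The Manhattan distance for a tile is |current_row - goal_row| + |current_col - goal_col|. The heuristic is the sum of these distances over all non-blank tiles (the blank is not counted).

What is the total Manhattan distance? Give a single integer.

Answer: 44

Derivation:
Tile 7: (0,1)->(1,2) = 2
Tile 11: (0,2)->(2,2) = 2
Tile 12: (0,3)->(2,3) = 2
Tile 8: (1,0)->(1,3) = 3
Tile 2: (1,1)->(0,1) = 1
Tile 9: (1,2)->(2,0) = 3
Tile 14: (1,3)->(3,1) = 4
Tile 15: (2,0)->(3,2) = 3
Tile 3: (2,1)->(0,2) = 3
Tile 5: (2,2)->(1,0) = 3
Tile 6: (2,3)->(1,1) = 3
Tile 4: (3,0)->(0,3) = 6
Tile 10: (3,1)->(2,1) = 1
Tile 13: (3,2)->(3,0) = 2
Tile 1: (3,3)->(0,0) = 6
Sum: 2 + 2 + 2 + 3 + 1 + 3 + 4 + 3 + 3 + 3 + 3 + 6 + 1 + 2 + 6 = 44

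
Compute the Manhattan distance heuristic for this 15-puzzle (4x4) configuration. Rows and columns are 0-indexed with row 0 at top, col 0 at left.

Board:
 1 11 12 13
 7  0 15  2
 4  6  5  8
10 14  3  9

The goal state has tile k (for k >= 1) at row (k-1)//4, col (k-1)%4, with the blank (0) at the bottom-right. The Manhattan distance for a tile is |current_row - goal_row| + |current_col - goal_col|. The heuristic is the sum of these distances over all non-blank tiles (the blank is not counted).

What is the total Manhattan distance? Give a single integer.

Tile 1: (0,0)->(0,0) = 0
Tile 11: (0,1)->(2,2) = 3
Tile 12: (0,2)->(2,3) = 3
Tile 13: (0,3)->(3,0) = 6
Tile 7: (1,0)->(1,2) = 2
Tile 15: (1,2)->(3,2) = 2
Tile 2: (1,3)->(0,1) = 3
Tile 4: (2,0)->(0,3) = 5
Tile 6: (2,1)->(1,1) = 1
Tile 5: (2,2)->(1,0) = 3
Tile 8: (2,3)->(1,3) = 1
Tile 10: (3,0)->(2,1) = 2
Tile 14: (3,1)->(3,1) = 0
Tile 3: (3,2)->(0,2) = 3
Tile 9: (3,3)->(2,0) = 4
Sum: 0 + 3 + 3 + 6 + 2 + 2 + 3 + 5 + 1 + 3 + 1 + 2 + 0 + 3 + 4 = 38

Answer: 38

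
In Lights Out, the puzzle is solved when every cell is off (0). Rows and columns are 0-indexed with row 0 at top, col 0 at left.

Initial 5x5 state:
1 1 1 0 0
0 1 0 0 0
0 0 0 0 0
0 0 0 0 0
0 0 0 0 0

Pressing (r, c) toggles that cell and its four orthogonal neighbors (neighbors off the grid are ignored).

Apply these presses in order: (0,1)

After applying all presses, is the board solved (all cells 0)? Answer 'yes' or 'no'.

After press 1 at (0,1):
0 0 0 0 0
0 0 0 0 0
0 0 0 0 0
0 0 0 0 0
0 0 0 0 0

Lights still on: 0

Answer: yes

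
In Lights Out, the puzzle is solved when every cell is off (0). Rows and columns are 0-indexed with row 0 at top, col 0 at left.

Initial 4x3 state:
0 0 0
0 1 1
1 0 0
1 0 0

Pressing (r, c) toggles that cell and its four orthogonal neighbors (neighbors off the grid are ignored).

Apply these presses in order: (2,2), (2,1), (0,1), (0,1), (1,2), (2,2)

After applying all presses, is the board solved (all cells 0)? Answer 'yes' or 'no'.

Answer: no

Derivation:
After press 1 at (2,2):
0 0 0
0 1 0
1 1 1
1 0 1

After press 2 at (2,1):
0 0 0
0 0 0
0 0 0
1 1 1

After press 3 at (0,1):
1 1 1
0 1 0
0 0 0
1 1 1

After press 4 at (0,1):
0 0 0
0 0 0
0 0 0
1 1 1

After press 5 at (1,2):
0 0 1
0 1 1
0 0 1
1 1 1

After press 6 at (2,2):
0 0 1
0 1 0
0 1 0
1 1 0

Lights still on: 5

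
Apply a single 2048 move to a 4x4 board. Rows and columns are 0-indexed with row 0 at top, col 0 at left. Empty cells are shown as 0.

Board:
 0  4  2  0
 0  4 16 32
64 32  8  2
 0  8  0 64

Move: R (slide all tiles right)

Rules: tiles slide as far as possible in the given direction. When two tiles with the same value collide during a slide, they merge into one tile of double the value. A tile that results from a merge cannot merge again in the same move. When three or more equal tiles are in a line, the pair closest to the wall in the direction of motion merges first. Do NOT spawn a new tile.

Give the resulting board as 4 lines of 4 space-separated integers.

Slide right:
row 0: [0, 4, 2, 0] -> [0, 0, 4, 2]
row 1: [0, 4, 16, 32] -> [0, 4, 16, 32]
row 2: [64, 32, 8, 2] -> [64, 32, 8, 2]
row 3: [0, 8, 0, 64] -> [0, 0, 8, 64]

Answer:  0  0  4  2
 0  4 16 32
64 32  8  2
 0  0  8 64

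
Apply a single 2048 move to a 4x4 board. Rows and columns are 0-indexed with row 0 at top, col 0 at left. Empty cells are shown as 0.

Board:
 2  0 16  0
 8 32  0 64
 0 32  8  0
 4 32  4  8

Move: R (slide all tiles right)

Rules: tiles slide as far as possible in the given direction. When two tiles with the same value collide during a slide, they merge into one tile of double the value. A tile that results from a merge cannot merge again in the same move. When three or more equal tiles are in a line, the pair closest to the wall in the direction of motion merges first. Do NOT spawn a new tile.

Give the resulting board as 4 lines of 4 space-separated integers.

Slide right:
row 0: [2, 0, 16, 0] -> [0, 0, 2, 16]
row 1: [8, 32, 0, 64] -> [0, 8, 32, 64]
row 2: [0, 32, 8, 0] -> [0, 0, 32, 8]
row 3: [4, 32, 4, 8] -> [4, 32, 4, 8]

Answer:  0  0  2 16
 0  8 32 64
 0  0 32  8
 4 32  4  8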